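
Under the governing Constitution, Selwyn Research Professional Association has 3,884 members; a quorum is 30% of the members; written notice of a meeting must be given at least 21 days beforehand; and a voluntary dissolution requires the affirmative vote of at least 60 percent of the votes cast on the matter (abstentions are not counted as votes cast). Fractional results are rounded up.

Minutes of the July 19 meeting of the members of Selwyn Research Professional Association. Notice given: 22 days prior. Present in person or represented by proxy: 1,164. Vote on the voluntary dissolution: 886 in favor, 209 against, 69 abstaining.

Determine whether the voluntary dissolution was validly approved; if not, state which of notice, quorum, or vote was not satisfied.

Notice: 22 days given; 21 required. Satisfied.
Quorum: 30% of 3,884 = 1,165.20, rounded up to 1,166; 1,164 present. Not satisfied.
Vote: requires three-fifths of the votes cast (1,164 − 69 abstaining = 1,095); 3/5 of 1095 = 657, so 657 needed; 886 in favor. Satisfied.

Invalid — quorum requirement not satisfied.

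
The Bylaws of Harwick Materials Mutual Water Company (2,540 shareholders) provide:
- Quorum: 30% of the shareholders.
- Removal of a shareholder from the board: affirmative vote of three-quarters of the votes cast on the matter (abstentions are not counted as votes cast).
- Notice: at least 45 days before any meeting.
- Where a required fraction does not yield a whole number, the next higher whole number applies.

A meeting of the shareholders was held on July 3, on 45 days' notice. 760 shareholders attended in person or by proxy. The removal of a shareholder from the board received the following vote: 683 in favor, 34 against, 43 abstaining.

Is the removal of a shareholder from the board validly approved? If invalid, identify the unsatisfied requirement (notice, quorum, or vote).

Notice: 45 days given; 45 required. Satisfied.
Quorum: 30% of 2,540 = 762; 760 present. Not satisfied.
Vote: requires three-fourths of the votes cast (760 − 43 abstaining = 717); 3/4 of 717 = 537.75, rounded up to 538, so 538 needed; 683 in favor. Satisfied.

Invalid — quorum requirement not satisfied.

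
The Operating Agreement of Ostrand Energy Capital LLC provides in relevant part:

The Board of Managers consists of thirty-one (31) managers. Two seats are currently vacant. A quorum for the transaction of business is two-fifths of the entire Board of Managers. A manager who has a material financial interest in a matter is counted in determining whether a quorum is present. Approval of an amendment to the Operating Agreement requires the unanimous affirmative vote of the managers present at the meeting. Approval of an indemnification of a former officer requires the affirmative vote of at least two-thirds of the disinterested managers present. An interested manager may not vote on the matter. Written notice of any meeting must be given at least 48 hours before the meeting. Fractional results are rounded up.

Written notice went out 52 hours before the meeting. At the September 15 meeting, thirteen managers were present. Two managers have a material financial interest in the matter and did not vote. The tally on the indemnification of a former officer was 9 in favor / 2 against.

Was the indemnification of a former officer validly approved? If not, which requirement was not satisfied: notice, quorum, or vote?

Notice: 52 hours given; 48 required (52 ≥ 48). Satisfied.
Quorum: 13 present (interested managers count toward quorum); quorum is 13. Satisfied.
Vote: the indemnification of a former officer requires two-thirds of the disinterested managers present (13 − 2 = 11). 2/3 of 11 = 7.33, rounded up to 8, so 8 affirmative votes are needed; 9 voted in favor. Satisfied.

Valid — all requirements satisfied.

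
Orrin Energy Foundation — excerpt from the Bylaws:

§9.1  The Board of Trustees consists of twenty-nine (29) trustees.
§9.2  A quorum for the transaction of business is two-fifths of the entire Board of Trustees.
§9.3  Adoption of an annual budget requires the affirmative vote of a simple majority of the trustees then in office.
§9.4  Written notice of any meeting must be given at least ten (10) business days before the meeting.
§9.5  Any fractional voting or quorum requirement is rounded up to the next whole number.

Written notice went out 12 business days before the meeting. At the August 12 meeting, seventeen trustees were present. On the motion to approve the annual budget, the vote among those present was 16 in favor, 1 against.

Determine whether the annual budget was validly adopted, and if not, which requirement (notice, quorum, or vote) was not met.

Notice: 12 business days given; 10 required (12 ≥ 10). Satisfied.
Quorum: 17 present; quorum is 12. Satisfied.
Vote: the annual budget requires a majority of the trustees then in office (29). A majority of 29 is 15, so 15 affirmative votes are needed; 16 voted in favor. Satisfied.

Valid — all requirements satisfied.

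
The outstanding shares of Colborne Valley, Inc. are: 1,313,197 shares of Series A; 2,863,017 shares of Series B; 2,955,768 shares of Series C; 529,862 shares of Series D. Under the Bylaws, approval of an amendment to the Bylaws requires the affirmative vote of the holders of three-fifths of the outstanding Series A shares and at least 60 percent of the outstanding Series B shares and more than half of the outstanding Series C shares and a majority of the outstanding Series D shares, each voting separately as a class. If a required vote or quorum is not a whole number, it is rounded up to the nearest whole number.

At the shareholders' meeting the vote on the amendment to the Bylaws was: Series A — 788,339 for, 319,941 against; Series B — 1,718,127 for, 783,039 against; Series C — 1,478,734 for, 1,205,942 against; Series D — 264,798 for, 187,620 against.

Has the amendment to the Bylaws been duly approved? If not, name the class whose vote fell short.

Not approved — the Series D shares did not give the required vote.

Series A: 3/5 of 1313197 = 787918.20, rounded up to 787919; 787,919 required, 788,339 in favor — approved.
Series B: 3/5 of 2863017 = 1717810.20, rounded up to 1717811; 1,717,811 required, 1,718,127 in favor — approved.
Series C: a majority of 2955768 is 1477885; 1,477,885 required, 1,478,734 in favor — approved.
Series D: a majority of 529862 is 264932; 264,932 required, 264,798 in favor — not approved.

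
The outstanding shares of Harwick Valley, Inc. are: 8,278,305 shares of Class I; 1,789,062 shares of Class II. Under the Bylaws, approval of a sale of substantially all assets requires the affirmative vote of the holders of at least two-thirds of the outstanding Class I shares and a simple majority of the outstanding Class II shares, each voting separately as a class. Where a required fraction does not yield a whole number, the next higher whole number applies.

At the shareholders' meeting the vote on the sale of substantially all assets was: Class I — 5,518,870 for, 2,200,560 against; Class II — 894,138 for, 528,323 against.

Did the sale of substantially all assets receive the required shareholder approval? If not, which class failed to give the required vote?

Not approved — the Class II shares did not give the required vote.

Class I: 2/3 of 8278305 = 5518870; 5,518,870 required, 5,518,870 in favor — approved.
Class II: a majority of 1789062 is 894532; 894,532 required, 894,138 in favor — not approved.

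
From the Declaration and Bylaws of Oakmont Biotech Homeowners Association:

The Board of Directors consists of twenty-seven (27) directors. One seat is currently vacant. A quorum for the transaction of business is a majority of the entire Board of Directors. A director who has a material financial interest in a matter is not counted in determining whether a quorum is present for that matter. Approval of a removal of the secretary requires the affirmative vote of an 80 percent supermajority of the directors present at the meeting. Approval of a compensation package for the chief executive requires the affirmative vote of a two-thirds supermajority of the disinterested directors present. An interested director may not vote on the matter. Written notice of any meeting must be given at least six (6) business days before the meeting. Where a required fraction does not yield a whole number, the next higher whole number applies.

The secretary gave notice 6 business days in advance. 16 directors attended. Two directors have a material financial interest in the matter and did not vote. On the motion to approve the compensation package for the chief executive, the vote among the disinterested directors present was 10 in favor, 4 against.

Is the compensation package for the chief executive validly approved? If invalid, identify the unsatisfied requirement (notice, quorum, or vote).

Valid — all requirements satisfied.

Notice: 6 business days given; 6 required (6 ≥ 6). Satisfied.
Quorum: 16 present, but the 2 interested directors do not count, leaving 14. Quorum is 14. Satisfied.
Vote: the compensation package for the chief executive requires two-thirds of the disinterested directors present (16 − 2 = 14). 2/3 of 14 = 9.33, rounded up to 10, so 10 affirmative votes are needed; 10 voted in favor. Satisfied.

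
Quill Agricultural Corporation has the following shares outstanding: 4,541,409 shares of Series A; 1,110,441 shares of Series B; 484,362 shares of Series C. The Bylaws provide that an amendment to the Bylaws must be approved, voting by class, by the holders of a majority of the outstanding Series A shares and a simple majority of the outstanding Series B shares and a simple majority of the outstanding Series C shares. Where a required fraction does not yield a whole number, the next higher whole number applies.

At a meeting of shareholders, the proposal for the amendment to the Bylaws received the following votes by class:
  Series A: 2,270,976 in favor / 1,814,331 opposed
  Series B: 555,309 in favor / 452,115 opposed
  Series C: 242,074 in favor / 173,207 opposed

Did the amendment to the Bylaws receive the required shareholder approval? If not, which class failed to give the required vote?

Series A: a majority of 4541409 is 2270705; 2,270,705 required, 2,270,976 in favor — approved.
Series B: a majority of 1110441 is 555221; 555,221 required, 555,309 in favor — approved.
Series C: a majority of 484362 is 242182; 242,182 required, 242,074 in favor — not approved.

Not approved — the Series C shares did not give the required vote.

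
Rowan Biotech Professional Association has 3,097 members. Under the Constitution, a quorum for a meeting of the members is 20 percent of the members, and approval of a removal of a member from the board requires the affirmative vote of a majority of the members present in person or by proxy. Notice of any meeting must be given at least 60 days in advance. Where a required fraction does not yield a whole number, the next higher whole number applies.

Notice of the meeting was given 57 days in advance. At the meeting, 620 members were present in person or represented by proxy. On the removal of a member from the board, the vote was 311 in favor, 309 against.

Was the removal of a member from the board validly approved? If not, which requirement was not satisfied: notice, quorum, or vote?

Notice: 57 days given; 60 required. Not satisfied.
Quorum: 20% of 3,097 = 619.40, rounded up to 620; 620 present. Satisfied.
Vote: requires a majority of those present (620); a majority of 620 is 311, so 311 needed; 311 in favor. Satisfied.

Invalid — notice requirement not satisfied.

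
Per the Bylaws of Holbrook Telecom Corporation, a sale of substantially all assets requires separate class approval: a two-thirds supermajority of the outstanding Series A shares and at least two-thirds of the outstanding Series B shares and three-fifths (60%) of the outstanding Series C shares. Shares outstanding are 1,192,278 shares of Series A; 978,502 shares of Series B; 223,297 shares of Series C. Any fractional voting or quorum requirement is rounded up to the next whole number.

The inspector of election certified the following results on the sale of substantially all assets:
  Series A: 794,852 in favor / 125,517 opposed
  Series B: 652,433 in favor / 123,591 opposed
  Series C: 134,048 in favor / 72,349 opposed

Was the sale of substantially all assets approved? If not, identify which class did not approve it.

Series A: 2/3 of 1192278 = 794852; 794,852 required, 794,852 in favor — approved.
Series B: 2/3 of 978502 = 652334.67, rounded up to 652335; 652,335 required, 652,433 in favor — approved.
Series C: 3/5 of 223297 = 133978.20, rounded up to 133979; 133,979 required, 134,048 in favor — approved.

Approved — every class gave the required vote.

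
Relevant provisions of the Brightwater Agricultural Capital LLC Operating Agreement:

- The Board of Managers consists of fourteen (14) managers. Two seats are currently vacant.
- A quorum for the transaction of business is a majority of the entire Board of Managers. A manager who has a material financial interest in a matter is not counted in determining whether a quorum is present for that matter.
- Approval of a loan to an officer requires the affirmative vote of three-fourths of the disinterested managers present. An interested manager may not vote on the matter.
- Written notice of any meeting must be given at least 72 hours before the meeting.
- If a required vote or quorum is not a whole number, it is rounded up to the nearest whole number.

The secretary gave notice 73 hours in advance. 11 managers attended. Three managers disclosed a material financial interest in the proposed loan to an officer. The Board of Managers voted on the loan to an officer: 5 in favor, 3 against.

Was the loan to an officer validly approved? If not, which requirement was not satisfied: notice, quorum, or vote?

Notice: 73 hours given; 72 required (73 ≥ 72). Satisfied.
Quorum: 11 present, but the 3 interested managers do not count, leaving 8. Quorum is 8. Satisfied.
Vote: the loan to an officer requires three-fourths of the disinterested managers present (11 − 3 = 8). 3/4 of 8 = 6, so 6 affirmative votes are needed; 5 voted in favor. Not satisfied.

Invalid — vote requirement not satisfied.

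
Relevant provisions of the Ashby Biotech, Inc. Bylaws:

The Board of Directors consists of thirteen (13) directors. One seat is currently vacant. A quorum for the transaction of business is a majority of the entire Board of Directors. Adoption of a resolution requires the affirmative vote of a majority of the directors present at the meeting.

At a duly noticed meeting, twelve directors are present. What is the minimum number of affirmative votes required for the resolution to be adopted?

The resolution requires a majority of the directors present (12).
A majority of 12 is 7.

7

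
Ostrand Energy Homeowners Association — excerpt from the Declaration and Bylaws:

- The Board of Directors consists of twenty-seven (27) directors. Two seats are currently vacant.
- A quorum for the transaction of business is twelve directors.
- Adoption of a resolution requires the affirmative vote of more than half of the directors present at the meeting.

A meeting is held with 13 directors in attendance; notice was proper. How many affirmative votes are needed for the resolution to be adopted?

7

The resolution requires a majority of the directors present (13).
A majority of 13 is 7.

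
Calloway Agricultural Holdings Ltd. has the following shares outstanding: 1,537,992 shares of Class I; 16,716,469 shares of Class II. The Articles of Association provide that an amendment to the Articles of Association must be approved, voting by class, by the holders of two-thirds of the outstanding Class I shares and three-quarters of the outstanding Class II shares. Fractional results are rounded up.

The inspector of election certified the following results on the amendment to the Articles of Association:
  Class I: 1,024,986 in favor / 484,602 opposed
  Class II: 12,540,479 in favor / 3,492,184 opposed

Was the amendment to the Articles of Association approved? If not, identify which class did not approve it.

Class I: 2/3 of 1537992 = 1025328; 1,025,328 required, 1,024,986 in favor — not approved.
Class II: 3/4 of 16716469 = 12537351.75, rounded up to 12537352; 12,537,352 required, 12,540,479 in favor — approved.

Not approved — the Class I shares did not give the required vote.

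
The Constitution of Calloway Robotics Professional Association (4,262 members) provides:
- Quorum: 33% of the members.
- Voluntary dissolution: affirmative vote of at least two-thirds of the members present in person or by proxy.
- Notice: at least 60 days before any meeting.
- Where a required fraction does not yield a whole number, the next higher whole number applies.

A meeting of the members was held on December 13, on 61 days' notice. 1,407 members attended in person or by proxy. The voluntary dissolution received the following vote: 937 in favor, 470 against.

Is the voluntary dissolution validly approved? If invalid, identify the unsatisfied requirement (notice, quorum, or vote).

Invalid — vote requirement not satisfied.

Notice: 61 days given; 60 required. Satisfied.
Quorum: 33% of 4,262 = 1,406.46, rounded up to 1,407; 1,407 present. Satisfied.
Vote: requires two-thirds of those present (1,407); 2/3 of 1407 = 938, so 938 needed; 937 in favor. Not satisfied.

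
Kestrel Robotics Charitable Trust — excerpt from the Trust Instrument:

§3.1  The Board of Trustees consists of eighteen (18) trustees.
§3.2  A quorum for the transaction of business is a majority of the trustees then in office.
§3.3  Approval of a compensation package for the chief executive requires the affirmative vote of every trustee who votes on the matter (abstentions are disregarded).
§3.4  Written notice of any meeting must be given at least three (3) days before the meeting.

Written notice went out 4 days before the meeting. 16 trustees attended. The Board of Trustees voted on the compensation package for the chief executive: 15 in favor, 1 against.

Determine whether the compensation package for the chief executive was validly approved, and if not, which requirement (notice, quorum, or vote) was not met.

Notice: 4 days given; 3 required (4 ≥ 3). Satisfied.
Quorum: 16 present; quorum is 10. Satisfied.
Vote: the compensation package for the chief executive requires the unanimous vote of the votes cast (16). Unanimous means all 16, so 16 affirmative votes are needed; 15 voted in favor. Not satisfied.

Invalid — vote requirement not satisfied.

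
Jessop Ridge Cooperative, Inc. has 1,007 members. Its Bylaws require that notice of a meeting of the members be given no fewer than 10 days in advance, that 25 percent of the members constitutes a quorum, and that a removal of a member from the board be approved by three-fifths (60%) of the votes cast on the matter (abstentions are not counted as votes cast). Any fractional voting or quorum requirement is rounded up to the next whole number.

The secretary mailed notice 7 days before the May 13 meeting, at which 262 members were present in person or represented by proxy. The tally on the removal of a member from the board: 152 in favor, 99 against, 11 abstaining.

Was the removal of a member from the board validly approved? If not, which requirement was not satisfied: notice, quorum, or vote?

Notice: 7 days given; 10 required. Not satisfied.
Quorum: 25% of 1,007 = 251.75, rounded up to 252; 262 present. Satisfied.
Vote: requires three-fifths of the votes cast (262 − 11 abstaining = 251); 3/5 of 251 = 150.60, rounded up to 151, so 151 needed; 152 in favor. Satisfied.

Invalid — notice requirement not satisfied.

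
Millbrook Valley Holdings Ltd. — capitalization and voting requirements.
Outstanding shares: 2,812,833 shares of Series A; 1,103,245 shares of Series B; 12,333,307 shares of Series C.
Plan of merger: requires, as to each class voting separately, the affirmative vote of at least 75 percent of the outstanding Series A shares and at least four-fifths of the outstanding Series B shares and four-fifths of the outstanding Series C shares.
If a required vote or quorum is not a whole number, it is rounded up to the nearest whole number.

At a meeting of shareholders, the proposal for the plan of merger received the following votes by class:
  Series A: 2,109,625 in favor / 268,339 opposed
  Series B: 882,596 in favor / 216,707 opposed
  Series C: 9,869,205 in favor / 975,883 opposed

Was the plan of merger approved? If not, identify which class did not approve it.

Series A: 3/4 of 2812833 = 2109624.75, rounded up to 2109625; 2,109,625 required, 2,109,625 in favor — approved.
Series B: 4/5 of 1103245 = 882596; 882,596 required, 882,596 in favor — approved.
Series C: 4/5 of 12333307 = 9866645.60, rounded up to 9866646; 9,866,646 required, 9,869,205 in favor — approved.

Approved — every class gave the required vote.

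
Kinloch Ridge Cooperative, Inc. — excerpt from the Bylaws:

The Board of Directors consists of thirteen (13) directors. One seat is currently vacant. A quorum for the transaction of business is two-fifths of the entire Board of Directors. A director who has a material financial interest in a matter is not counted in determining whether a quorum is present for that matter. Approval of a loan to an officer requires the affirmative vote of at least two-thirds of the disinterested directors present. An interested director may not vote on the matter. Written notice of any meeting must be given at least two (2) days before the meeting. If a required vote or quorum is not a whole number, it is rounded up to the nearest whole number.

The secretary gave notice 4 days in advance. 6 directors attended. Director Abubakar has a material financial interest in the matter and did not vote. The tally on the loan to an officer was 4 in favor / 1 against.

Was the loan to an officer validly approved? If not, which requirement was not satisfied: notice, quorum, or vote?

Notice: 4 days given; 2 required (4 ≥ 2). Satisfied.
Quorum: 6 present, but the 1 interested director does not count, leaving 5. Quorum is 6. Not satisfied.
Vote: the loan to an officer requires two-thirds of the disinterested directors present (6 − 1 = 5). 2/3 of 5 = 3.33, rounded up to 4, so 4 affirmative votes are needed; 4 voted in favor. Satisfied. (Moot — without a quorum no business can be validly transacted.)

Invalid — quorum requirement not satisfied.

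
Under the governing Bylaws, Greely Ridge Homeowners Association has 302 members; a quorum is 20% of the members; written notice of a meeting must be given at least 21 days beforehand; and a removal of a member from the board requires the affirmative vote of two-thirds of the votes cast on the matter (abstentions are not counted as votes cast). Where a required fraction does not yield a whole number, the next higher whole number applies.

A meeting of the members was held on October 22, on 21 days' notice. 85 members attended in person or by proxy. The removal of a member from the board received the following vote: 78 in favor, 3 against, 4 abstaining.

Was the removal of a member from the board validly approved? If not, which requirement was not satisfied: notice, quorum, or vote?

Notice: 21 days given; 21 required. Satisfied.
Quorum: 20% of 302 = 60.40, rounded up to 61; 85 present. Satisfied.
Vote: requires two-thirds of the votes cast (85 − 4 abstaining = 81); 2/3 of 81 = 54, so 54 needed; 78 in favor. Satisfied.

Valid — all requirements satisfied.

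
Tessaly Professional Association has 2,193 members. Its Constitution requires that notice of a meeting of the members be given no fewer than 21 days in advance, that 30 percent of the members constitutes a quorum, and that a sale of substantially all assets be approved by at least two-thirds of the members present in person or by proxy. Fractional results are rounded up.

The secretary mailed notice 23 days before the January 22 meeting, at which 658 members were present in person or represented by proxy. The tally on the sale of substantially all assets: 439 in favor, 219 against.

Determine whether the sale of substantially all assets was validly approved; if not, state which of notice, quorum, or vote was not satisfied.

Notice: 23 days given; 21 required. Satisfied.
Quorum: 30% of 2,193 = 657.90, rounded up to 658; 658 present. Satisfied.
Vote: requires two-thirds of those present (658); 2/3 of 658 = 438.67, rounded up to 439, so 439 needed; 439 in favor. Satisfied.

Valid — all requirements satisfied.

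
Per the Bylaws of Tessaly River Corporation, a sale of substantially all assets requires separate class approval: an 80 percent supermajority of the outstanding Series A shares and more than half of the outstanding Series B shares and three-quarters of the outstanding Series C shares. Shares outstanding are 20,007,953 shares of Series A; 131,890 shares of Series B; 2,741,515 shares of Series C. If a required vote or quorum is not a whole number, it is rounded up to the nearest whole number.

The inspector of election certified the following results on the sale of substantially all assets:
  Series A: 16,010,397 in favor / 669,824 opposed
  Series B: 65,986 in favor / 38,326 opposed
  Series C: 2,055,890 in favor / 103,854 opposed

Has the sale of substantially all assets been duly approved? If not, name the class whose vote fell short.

Series A: 4/5 of 20007953 = 16006362.40, rounded up to 16006363; 16,006,363 required, 16,010,397 in favor — approved.
Series B: a majority of 131890 is 65946; 65,946 required, 65,986 in favor — approved.
Series C: 3/4 of 2741515 = 2056136.25, rounded up to 2056137; 2,056,137 required, 2,055,890 in favor — not approved.

Not approved — the Series C shares did not give the required vote.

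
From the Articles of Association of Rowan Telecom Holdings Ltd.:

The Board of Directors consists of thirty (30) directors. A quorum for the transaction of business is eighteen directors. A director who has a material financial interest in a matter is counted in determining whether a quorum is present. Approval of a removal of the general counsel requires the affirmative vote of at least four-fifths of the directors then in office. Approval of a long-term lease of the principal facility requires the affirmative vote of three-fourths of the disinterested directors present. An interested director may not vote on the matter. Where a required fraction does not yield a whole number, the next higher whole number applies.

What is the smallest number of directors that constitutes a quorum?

18

The quorum is fixed at 18.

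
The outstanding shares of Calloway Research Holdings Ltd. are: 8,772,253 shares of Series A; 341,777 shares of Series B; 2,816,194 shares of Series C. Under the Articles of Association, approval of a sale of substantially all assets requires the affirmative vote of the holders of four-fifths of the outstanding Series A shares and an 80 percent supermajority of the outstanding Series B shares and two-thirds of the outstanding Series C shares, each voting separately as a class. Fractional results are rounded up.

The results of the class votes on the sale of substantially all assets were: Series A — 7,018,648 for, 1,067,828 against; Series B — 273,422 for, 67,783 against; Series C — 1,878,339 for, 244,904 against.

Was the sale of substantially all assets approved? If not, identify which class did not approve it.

Approved — every class gave the required vote.

Series A: 4/5 of 8772253 = 7017802.40, rounded up to 7017803; 7,017,803 required, 7,018,648 in favor — approved.
Series B: 4/5 of 341777 = 273421.60, rounded up to 273422; 273,422 required, 273,422 in favor — approved.
Series C: 2/3 of 2816194 = 1877462.67, rounded up to 1877463; 1,877,463 required, 1,878,339 in favor — approved.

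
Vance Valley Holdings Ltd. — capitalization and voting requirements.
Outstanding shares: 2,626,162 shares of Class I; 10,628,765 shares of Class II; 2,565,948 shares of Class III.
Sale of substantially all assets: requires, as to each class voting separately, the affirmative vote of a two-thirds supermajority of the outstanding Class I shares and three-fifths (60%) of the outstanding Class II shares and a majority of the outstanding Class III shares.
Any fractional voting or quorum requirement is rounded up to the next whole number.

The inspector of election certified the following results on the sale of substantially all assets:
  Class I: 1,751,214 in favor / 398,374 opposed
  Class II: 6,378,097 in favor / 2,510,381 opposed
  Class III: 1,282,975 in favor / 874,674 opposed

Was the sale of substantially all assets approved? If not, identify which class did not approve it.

Approved — every class gave the required vote.

Class I: 2/3 of 2626162 = 1750774.67, rounded up to 1750775; 1,750,775 required, 1,751,214 in favor — approved.
Class II: 3/5 of 10628765 = 6377259; 6,377,259 required, 6,378,097 in favor — approved.
Class III: a majority of 2565948 is 1282975; 1,282,975 required, 1,282,975 in favor — approved.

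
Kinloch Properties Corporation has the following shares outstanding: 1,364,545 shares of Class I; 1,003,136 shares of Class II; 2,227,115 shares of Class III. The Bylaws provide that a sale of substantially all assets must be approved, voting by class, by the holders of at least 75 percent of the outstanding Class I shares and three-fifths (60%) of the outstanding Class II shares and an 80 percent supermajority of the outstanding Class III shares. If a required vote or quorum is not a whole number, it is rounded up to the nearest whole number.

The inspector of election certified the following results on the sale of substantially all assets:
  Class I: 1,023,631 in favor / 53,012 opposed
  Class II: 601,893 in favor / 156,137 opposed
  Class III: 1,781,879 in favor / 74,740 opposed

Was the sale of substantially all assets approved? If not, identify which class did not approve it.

Approved — every class gave the required vote.

Class I: 3/4 of 1364545 = 1023408.75, rounded up to 1023409; 1,023,409 required, 1,023,631 in favor — approved.
Class II: 3/5 of 1003136 = 601881.60, rounded up to 601882; 601,882 required, 601,893 in favor — approved.
Class III: 4/5 of 2227115 = 1781692; 1,781,692 required, 1,781,879 in favor — approved.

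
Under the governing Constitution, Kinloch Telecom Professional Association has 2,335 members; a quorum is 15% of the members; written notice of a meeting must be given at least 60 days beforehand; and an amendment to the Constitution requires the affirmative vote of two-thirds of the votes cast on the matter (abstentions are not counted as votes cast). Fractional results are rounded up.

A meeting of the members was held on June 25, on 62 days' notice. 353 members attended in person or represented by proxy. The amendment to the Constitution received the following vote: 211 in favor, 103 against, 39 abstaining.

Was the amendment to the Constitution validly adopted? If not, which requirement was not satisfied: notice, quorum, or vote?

Valid — all requirements satisfied.

Notice: 62 days given; 60 required. Satisfied.
Quorum: 15% of 2,335 = 350.25, rounded up to 351; 353 present. Satisfied.
Vote: requires two-thirds of the votes cast (353 − 39 abstaining = 314); 2/3 of 314 = 209.33, rounded up to 210, so 210 needed; 211 in favor. Satisfied.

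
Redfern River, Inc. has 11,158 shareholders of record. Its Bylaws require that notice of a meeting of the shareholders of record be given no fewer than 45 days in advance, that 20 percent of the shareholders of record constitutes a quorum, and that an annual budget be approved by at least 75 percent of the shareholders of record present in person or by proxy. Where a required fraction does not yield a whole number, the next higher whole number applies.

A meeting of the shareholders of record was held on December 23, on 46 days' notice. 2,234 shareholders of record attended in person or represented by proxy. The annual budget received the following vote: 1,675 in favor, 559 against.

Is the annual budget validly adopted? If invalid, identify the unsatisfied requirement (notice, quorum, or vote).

Notice: 46 days given; 45 required. Satisfied.
Quorum: 20% of 11,158 = 2,231.60, rounded up to 2,232; 2,234 present. Satisfied.
Vote: requires three-fourths of those present (2,234); 3/4 of 2234 = 1675.50, rounded up to 1676, so 1,676 needed; 1,675 in favor. Not satisfied.

Invalid — vote requirement not satisfied.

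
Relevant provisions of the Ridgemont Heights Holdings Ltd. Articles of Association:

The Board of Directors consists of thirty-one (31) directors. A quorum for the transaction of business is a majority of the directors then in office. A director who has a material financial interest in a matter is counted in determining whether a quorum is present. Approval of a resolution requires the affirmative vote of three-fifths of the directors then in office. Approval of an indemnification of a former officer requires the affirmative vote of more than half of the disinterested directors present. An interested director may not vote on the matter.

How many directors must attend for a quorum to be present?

16

A majority of 31 is 16.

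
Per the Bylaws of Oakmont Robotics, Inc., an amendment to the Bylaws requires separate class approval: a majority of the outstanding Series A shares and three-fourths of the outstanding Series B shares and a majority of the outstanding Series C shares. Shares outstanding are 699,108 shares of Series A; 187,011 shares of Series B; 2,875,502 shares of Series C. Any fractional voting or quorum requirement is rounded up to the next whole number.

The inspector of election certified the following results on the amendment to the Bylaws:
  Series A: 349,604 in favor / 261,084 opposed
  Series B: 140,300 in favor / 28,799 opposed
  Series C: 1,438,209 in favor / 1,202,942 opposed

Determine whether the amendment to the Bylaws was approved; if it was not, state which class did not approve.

Series A: a majority of 699108 is 349555; 349,555 required, 349,604 in favor — approved.
Series B: 3/4 of 187011 = 140258.25, rounded up to 140259; 140,259 required, 140,300 in favor — approved.
Series C: a majority of 2875502 is 1437752; 1,437,752 required, 1,438,209 in favor — approved.

Approved — every class gave the required vote.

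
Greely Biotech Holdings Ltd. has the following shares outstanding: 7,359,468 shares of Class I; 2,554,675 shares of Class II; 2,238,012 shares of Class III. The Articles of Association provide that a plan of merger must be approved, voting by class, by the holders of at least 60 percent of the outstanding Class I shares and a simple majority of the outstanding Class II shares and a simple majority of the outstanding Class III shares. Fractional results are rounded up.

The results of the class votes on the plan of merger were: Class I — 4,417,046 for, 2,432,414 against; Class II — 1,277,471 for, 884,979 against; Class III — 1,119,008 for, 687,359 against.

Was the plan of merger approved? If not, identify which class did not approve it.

Approved — every class gave the required vote.

Class I: 3/5 of 7359468 = 4415680.80, rounded up to 4415681; 4,415,681 required, 4,417,046 in favor — approved.
Class II: a majority of 2554675 is 1277338; 1,277,338 required, 1,277,471 in favor — approved.
Class III: a majority of 2238012 is 1119007; 1,119,007 required, 1,119,008 in favor — approved.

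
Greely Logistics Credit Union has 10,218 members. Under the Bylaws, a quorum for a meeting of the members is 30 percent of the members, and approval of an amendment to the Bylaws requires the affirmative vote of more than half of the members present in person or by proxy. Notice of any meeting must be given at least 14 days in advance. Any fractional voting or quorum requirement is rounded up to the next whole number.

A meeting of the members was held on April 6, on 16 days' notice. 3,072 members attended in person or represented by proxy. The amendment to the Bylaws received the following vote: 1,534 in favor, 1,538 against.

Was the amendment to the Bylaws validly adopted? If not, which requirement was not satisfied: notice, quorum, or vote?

Invalid — vote requirement not satisfied.

Notice: 16 days given; 14 required. Satisfied.
Quorum: 30% of 10,218 = 3,065.40, rounded up to 3,066; 3,072 present. Satisfied.
Vote: requires a majority of those present (3,072); a majority of 3072 is 1537, so 1,537 needed; 1,534 in favor. Not satisfied.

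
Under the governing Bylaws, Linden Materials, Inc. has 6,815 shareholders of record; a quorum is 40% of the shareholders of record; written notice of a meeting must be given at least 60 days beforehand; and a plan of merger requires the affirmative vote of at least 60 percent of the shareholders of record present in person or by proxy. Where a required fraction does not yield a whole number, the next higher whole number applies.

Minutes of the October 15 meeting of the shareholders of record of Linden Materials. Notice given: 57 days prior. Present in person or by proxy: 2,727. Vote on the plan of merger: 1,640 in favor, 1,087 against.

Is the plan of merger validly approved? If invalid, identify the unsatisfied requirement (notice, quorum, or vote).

Invalid — notice requirement not satisfied.

Notice: 57 days given; 60 required. Not satisfied.
Quorum: 40% of 6,815 = 2,726; 2,727 present. Satisfied.
Vote: requires three-fifths of those present (2,727); 3/5 of 2727 = 1636.20, rounded up to 1637, so 1,637 needed; 1,640 in favor. Satisfied.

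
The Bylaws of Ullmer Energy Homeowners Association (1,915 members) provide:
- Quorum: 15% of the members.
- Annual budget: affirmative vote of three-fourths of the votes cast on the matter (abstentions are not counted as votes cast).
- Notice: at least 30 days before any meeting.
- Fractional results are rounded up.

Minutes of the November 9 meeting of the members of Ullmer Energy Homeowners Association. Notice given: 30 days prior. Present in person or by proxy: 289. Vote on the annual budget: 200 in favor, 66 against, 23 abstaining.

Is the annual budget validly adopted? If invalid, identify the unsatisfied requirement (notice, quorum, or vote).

Valid — all requirements satisfied.

Notice: 30 days given; 30 required. Satisfied.
Quorum: 15% of 1,915 = 287.25, rounded up to 288; 289 present. Satisfied.
Vote: requires three-fourths of the votes cast (289 − 23 abstaining = 266); 3/4 of 266 = 199.50, rounded up to 200, so 200 needed; 200 in favor. Satisfied.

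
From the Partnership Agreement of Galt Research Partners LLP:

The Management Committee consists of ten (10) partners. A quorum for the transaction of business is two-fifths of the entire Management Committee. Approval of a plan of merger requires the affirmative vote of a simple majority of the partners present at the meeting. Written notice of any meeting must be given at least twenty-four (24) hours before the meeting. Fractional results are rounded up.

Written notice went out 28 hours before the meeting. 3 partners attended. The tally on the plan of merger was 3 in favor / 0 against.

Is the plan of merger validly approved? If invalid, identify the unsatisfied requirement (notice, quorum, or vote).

Invalid — quorum requirement not satisfied.

Notice: 28 hours given; 24 required (28 ≥ 24). Satisfied.
Quorum: 3 present; quorum is 4. Not satisfied.
Vote: the plan of merger requires a majority of the partners present (3). A majority of 3 is 2, so 2 affirmative votes are needed; 3 voted in favor. Satisfied. (Moot — without a quorum no business can be validly transacted.)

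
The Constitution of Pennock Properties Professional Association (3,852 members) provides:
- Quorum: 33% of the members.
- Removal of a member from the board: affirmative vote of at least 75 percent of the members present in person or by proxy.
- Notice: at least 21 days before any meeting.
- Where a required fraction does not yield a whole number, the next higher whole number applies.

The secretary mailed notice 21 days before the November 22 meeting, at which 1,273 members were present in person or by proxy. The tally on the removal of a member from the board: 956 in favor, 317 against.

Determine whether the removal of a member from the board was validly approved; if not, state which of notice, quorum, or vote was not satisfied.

Valid — all requirements satisfied.

Notice: 21 days given; 21 required. Satisfied.
Quorum: 33% of 3,852 = 1,271.16, rounded up to 1,272; 1,273 present. Satisfied.
Vote: requires three-fourths of those present (1,273); 3/4 of 1273 = 954.75, rounded up to 955, so 955 needed; 956 in favor. Satisfied.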